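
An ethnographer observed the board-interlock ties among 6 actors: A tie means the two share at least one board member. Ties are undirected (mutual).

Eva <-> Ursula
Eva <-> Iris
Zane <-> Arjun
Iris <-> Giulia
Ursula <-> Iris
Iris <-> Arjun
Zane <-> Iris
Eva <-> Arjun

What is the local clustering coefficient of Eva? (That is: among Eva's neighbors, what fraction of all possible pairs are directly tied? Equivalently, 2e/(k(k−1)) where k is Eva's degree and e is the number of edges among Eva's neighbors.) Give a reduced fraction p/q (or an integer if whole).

Eva's neighbors: Arjun, Iris, and Ursula (k = 3).
Possible neighbor pairs: C(3,2) = 3. Edges among them: Arjun–Iris, Iris–Ursula → e = 2.
Clustering(Eva) = 2/3.

2/3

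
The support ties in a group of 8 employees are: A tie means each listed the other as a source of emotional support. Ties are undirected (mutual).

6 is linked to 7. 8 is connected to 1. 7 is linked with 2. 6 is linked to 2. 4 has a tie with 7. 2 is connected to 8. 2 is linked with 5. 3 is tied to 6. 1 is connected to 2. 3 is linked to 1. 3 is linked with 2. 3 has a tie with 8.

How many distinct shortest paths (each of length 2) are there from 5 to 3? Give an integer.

1

The shortest distance is 2, and the only length-2 path is 5–2–3. So there is exactly 1 shortest path.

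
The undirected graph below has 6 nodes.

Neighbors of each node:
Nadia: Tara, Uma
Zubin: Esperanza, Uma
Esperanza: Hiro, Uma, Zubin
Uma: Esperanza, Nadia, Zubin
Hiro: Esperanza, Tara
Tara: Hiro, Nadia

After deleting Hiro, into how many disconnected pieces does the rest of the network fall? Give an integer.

1

Hiro's neighbors (Esperanza and Tara) remain reachable from one another through other ties, so the rest of the network stays in one piece.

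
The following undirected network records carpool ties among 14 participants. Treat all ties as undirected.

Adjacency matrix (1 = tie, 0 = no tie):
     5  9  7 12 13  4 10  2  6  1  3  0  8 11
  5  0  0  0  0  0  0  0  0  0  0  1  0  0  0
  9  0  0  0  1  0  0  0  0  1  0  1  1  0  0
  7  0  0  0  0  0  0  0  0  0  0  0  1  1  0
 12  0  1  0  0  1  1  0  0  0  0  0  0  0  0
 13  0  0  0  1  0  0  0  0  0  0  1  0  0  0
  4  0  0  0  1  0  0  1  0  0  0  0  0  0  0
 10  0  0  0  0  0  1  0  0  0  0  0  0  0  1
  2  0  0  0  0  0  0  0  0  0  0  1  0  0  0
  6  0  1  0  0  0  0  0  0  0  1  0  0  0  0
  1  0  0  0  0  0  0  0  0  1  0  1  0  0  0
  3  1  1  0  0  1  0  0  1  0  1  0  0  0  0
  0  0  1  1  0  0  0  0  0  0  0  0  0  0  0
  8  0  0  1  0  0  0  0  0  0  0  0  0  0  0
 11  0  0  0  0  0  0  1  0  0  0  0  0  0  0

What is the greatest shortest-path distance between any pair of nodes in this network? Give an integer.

7

Eccentricity of each node (its greatest distance to any other): 0:5, 1:6, 2:6, 3:5, 4:5, 5:6, 6:5, 7:6, 8:7, 9:4, 10:6, 11:7, 12:4, 13:5.
The maximum eccentricity is 7, realized for instance by the pair 8–11 via 8 – 7 – 0 – 9 – 12 – 4 – 10 – 11. So the diameter is 7.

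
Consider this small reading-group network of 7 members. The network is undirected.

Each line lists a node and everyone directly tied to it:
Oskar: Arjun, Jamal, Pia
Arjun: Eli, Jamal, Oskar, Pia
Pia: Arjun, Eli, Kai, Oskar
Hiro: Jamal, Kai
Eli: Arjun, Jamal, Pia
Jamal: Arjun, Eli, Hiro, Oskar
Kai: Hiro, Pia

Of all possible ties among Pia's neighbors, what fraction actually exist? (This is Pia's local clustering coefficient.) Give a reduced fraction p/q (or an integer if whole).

1/3

Pia's neighbors: Arjun, Eli, Kai, and Oskar (k = 4).
Possible neighbor pairs: C(4,2) = 6. Edges among them: Arjun–Eli, Arjun–Oskar → e = 2.
Clustering(Pia) = 2/6 = 1/3.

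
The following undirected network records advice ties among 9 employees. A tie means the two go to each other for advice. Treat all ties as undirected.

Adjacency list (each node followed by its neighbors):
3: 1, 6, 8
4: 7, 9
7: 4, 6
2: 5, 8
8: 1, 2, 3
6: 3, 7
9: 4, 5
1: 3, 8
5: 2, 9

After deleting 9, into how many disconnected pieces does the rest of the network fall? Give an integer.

9's neighbors (4 and 5) remain reachable from one another through other ties, so the rest of the network stays in one piece.

1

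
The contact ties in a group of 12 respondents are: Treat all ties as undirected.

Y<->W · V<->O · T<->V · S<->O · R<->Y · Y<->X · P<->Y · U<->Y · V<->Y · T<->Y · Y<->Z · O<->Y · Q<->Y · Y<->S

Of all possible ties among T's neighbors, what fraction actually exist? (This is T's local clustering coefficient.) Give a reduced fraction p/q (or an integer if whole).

1

T's neighbors: V and Y (k = 2).
Possible neighbor pairs: C(2,2) = 1. Edges among them: V–Y → e = 1.
Clustering(T) = 1/1.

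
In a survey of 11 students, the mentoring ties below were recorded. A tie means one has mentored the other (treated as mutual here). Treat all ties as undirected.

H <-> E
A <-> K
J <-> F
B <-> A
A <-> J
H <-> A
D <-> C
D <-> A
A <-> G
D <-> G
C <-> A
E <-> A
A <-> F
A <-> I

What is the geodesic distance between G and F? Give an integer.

One shortest route is G – A – F, which uses 2 edges, and G and F are not directly tied, so nothing shorter exists. So d(G,F) = 2.

2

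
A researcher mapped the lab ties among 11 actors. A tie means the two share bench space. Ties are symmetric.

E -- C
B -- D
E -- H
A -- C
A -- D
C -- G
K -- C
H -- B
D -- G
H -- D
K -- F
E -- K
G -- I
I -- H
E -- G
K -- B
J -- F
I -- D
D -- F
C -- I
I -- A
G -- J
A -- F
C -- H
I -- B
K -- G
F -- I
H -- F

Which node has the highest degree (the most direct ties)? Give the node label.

I

Degrees — A:4, B:4, C:6, D:6, E:4, F:6, G:6, H:6, I:7, J:2, K:5.
The maximum is 7, attained only by I.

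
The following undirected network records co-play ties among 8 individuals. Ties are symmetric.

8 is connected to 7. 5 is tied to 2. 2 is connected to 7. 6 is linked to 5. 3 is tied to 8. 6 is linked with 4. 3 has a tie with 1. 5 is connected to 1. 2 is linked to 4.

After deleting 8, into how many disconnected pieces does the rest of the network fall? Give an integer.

8's neighbors (3 and 7) remain reachable from one another through other ties, so the rest of the network stays in one piece.

1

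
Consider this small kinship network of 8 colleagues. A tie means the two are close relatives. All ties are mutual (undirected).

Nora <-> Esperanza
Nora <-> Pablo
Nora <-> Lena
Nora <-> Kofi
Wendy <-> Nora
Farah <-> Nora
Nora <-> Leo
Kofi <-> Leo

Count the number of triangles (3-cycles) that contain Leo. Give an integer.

Leo's neighbors: Kofi and Nora.
Neighbor pairs that are themselves tied: Leo–Kofi–Nora. Each forms one triangle with Leo, for 1 in total.

1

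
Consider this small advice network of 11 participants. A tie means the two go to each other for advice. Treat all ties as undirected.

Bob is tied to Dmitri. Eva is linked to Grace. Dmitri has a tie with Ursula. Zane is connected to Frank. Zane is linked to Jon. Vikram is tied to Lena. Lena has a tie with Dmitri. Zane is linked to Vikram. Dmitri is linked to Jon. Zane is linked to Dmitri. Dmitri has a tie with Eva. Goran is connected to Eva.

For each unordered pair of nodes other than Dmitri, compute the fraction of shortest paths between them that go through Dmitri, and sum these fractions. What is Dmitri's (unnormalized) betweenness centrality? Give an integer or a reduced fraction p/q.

34

Pairs whose geodesics pass through Dmitri — Ursula–Jon: 1; Ursula–Vikram: 2/2; Ursula–Grace: 1; Ursula–Bob: 1; Ursula–Frank: 1; Ursula–Eva: 1; Ursula–Lena: 1; Ursula–Goran: 1; Ursula–Zane: 1; Jon–Grace: 1; Jon–Bob: 1; Jon–Eva: 1; Jon–Lena: 1; Jon–Goran: 1 … (+21 more pairs).
All other pairs contribute 0.
Summing the contributions gives betweenness(Dmitri) = 34.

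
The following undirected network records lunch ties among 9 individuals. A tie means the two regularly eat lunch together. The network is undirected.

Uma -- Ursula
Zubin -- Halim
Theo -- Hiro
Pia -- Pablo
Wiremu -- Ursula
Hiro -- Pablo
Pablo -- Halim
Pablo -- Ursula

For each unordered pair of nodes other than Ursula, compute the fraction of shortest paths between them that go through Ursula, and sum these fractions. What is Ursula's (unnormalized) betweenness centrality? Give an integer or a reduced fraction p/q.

Pairs whose geodesics pass through Ursula — Hiro–Wiremu: 1; Hiro–Uma: 1; Pablo–Wiremu: 1; Pablo–Uma: 1; Pia–Wiremu: 1; Pia–Uma: 1; Halim–Wiremu: 1; Halim–Uma: 1; Theo–Wiremu: 1; Theo–Uma: 1; Zubin–Wiremu: 1; Zubin–Uma: 1; Wiremu–Uma: 1.
All other pairs contribute 0.
Summing the contributions gives betweenness(Ursula) = 13.

13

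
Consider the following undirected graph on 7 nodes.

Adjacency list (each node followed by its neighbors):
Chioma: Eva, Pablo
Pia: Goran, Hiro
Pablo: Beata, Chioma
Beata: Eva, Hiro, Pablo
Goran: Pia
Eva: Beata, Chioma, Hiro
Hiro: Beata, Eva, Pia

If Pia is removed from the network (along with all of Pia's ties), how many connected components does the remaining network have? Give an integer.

Without Pia, the remaining ties split the others into: {Beata, Chioma, Eva, Hiro, Pablo}; {Goran}.
That's 2 separate components.

2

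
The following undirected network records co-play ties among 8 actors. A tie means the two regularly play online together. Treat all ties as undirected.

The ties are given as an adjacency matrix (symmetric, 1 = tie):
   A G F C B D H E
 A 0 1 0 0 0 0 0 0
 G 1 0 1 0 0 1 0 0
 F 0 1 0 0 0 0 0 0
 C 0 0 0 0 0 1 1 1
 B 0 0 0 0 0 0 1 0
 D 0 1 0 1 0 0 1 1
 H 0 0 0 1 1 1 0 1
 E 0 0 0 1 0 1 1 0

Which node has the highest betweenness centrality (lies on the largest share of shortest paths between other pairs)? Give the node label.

Unnormalized betweenness of each node: A:0, B:0, C:0, D:12, E:0, F:0, G:11, H:6.
D has the largest value, 12, making it the main broker — the node through which the most shortest paths run.

D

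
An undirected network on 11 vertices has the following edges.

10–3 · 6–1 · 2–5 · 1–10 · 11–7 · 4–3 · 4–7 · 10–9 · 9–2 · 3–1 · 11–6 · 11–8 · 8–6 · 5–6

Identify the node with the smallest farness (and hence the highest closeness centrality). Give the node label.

Farness (sum of distances to all others) for each node — 1:19, 2:26, 3:21, 4:25, 5:23, 6:18, 7:25, 8:24, 9:26, 10:21, 11:22.
The smallest farness is 18, for 6, so 6 has the highest closeness.

6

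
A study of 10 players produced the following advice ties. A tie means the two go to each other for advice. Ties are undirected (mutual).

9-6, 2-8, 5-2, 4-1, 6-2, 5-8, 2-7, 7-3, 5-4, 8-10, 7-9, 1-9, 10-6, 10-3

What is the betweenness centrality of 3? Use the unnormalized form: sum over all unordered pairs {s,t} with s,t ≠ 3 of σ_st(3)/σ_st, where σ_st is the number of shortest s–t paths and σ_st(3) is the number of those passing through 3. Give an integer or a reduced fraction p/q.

1

Pairs whose geodesics pass through 3 — 10–7: 1.
All other pairs contribute 0.
Summing the contributions gives betweenness(3) = 1.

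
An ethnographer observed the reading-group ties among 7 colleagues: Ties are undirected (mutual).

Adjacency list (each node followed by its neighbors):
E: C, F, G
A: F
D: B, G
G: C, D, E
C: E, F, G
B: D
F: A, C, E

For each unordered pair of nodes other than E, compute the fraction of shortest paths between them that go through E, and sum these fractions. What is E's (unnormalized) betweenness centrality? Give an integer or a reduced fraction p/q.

Pairs whose geodesics pass through E — F–G: 1/2; F–B: 1/2; F–D: 1/2; G–A: 1/2; B–A: 1/2; D–A: 1/2.
All other pairs contribute 0.
Summing the contributions gives betweenness(E) = 3.

3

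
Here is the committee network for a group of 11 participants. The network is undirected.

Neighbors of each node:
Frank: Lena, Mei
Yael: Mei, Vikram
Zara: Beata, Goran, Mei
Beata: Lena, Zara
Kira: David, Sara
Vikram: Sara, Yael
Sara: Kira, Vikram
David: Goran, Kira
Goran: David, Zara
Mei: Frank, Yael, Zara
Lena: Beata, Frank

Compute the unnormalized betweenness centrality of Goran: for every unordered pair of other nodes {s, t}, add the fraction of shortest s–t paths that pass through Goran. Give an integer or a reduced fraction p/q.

Pairs whose geodesics pass through Goran — Zara–Sara: 1/2; Zara–Kira: 1; Zara–David: 1; Beata–Sara: 1/2; Beata–Kira: 1; Beata–David: 1; Lena–Kira: 1; Lena–David: 1; Frank–Kira: 1/2; Frank–David: 1; Mei–Kira: 1/2; Mei–David: 1; Yael–David: 1/2.
All other pairs contribute 0.
Summing the contributions gives betweenness(Goran) = 21/2.

21/2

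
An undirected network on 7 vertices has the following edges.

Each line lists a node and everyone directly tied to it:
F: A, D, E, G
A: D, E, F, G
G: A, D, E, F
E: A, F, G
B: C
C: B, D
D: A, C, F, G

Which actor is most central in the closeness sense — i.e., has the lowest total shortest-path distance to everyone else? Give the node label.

Farness (sum of distances to all others) for each node — A:9, B:16, C:11, D:8, E:12, F:9, G:9.
The smallest farness is 8, for D, so D has the highest closeness.

D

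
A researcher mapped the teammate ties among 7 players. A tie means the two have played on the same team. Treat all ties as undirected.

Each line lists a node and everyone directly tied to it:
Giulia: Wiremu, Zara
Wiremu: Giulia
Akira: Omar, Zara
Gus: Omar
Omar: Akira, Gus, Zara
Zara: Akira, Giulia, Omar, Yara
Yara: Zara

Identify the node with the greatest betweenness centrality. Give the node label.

Unnormalized betweenness of each node: Akira:0, Giulia:5, Gus:0, Omar:5, Wiremu:0, Yara:0, Zara:11.
Zara has the largest value, 11, making it the main broker — the node through which the most shortest paths run.

Zara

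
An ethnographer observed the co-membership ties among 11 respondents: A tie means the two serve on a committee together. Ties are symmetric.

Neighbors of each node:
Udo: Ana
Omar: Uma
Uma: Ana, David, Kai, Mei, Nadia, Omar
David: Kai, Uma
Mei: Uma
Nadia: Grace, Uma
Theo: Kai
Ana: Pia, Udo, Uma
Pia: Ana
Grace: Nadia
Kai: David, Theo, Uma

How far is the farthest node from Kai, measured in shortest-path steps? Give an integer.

3

Distances from Kai: Ana:2, David:1, Grace:3, Mei:2, Nadia:2, Omar:2, Pia:3, Theo:1, Udo:3, Uma:1.
The largest is 3 (to Udo, Pia, and Grace), so the eccentricity of Kai is 3.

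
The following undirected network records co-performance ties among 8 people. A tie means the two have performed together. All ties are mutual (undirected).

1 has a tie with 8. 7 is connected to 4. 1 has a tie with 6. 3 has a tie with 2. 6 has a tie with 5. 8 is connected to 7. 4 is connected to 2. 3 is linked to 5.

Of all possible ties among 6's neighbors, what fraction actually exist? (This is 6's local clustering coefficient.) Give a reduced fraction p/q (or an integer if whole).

6's neighbors: 1 and 5 (k = 2).
Possible neighbor pairs: C(2,2) = 1. Edges among them: none → e = 0.
Clustering(6) = 0/1.

0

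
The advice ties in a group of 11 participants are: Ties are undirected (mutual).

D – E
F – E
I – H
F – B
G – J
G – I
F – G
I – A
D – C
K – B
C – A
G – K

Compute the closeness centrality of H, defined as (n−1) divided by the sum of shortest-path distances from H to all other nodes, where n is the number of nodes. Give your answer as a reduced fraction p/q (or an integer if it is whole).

10/29

Distances from H: A:2, B:4, C:3, D:4, E:4, F:3, G:2, I:1, J:3, K:3. Sum = 29.
n = 11, so closeness = 10/29.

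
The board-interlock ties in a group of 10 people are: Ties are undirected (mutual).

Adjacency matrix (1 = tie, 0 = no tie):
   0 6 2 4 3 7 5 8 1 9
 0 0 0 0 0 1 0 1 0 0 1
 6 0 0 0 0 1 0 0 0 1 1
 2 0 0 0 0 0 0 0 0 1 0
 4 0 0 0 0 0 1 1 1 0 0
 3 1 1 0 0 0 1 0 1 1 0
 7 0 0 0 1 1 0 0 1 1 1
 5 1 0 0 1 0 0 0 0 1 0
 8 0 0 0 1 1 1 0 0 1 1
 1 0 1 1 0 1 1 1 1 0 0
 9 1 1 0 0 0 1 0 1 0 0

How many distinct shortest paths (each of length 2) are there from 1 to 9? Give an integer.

The shortest distance is 2. The length-2 paths are: 1–6–9; 1–7–9; 1–8–9.
That gives 3 distinct shortest paths.

3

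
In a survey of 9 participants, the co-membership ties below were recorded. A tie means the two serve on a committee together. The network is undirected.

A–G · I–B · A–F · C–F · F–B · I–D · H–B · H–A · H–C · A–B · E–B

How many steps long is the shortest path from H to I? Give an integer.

2

One shortest route is H – B – I, which uses 2 edges, and H and I are not directly tied, so nothing shorter exists. So d(H,I) = 2.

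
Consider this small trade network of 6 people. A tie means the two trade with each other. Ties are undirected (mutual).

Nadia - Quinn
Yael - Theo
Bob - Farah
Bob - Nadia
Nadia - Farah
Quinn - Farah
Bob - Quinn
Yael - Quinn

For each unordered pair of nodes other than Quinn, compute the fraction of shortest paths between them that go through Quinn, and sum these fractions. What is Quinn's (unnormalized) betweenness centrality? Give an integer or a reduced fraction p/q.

6

Pairs whose geodesics pass through Quinn — Yael–Bob: 1; Yael–Farah: 1; Yael–Nadia: 1; Theo–Bob: 1; Theo–Farah: 1; Theo–Nadia: 1.
All other pairs contribute 0.
Summing the contributions gives betweenness(Quinn) = 6.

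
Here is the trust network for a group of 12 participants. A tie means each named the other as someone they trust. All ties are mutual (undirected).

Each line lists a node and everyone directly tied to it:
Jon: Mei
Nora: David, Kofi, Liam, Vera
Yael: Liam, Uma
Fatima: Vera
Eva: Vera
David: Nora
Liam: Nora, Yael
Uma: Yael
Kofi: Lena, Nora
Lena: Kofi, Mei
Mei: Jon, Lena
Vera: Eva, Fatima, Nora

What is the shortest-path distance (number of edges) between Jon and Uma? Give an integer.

7

One shortest route is Jon – Mei – Lena – Kofi – Nora – Liam – Yael – Uma, which uses 7 edges, and at distance 6 from Jon we only reach {Eva, Fatima, Yael}, which does not include Uma. So d(Jon,Uma) = 7.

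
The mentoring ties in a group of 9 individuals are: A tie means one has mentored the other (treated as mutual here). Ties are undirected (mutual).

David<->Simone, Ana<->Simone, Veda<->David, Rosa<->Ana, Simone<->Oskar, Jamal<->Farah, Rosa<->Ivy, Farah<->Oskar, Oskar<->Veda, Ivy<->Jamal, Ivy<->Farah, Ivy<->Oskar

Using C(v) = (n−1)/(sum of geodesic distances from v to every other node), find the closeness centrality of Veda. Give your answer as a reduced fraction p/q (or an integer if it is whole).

Distances from Veda: Ana:3, David:1, Farah:2, Ivy:2, Jamal:3, Oskar:1, Rosa:3, Simone:2. Sum = 17.
n = 9, so closeness = 8/17.

8/17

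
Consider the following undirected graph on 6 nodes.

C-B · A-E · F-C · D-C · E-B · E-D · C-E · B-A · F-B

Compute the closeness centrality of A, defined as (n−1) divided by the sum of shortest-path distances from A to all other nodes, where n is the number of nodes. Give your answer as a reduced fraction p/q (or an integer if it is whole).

Distances from A: B:1, C:2, D:2, E:1, F:2. Sum = 8.
n = 6, so closeness = 5/8.

5/8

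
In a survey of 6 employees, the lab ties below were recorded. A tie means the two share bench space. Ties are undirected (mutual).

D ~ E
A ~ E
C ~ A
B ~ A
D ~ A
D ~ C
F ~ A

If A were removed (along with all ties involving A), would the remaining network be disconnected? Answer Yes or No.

Removing A leaves {F} with no path to {C, D, and E}, so the network splits into 3 components. A is a cut vertex.

Yes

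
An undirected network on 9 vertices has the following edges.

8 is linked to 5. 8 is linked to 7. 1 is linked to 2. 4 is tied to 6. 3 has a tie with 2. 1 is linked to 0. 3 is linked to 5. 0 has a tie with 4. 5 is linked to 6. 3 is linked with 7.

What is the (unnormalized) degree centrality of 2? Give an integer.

2 is directly tied to 1 and 3. That is 2 neighbors, so the degree of 2 is 2.

2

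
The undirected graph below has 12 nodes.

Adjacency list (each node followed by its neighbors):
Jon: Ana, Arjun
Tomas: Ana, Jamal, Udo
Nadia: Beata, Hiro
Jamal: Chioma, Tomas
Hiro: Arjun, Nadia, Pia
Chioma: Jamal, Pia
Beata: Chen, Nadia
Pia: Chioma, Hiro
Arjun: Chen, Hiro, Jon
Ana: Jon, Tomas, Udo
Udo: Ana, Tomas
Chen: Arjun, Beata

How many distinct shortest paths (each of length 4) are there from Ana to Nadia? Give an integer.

The shortest distance is 4, and the only length-4 path is Ana–Jon–Arjun–Hiro–Nadia. So there is exactly 1 shortest path.

1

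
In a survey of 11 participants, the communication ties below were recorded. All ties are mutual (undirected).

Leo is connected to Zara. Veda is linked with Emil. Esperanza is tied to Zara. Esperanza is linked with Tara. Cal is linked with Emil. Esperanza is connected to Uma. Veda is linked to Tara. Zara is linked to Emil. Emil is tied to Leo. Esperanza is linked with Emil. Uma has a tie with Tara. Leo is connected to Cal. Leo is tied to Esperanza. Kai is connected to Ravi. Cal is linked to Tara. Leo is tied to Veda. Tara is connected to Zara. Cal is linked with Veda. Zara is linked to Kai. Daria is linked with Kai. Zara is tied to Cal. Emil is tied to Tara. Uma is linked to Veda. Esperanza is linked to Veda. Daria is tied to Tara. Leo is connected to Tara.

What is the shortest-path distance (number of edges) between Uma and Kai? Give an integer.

3

One shortest route is Uma – Tara – Daria – Kai, which uses 3 edges, and at distance 2 from Uma we only reach {Cal, Daria, Emil, Leo, Zara}, which does not include Kai. So d(Uma,Kai) = 3.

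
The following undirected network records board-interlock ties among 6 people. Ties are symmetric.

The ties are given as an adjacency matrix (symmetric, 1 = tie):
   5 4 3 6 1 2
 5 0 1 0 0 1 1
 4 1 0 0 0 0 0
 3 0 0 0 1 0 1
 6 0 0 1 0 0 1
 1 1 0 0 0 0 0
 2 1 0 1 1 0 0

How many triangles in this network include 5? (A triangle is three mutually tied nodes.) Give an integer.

5's neighbors are 1, 2, and 4, but none of them are tied to each other, so no triangle contains 5.

0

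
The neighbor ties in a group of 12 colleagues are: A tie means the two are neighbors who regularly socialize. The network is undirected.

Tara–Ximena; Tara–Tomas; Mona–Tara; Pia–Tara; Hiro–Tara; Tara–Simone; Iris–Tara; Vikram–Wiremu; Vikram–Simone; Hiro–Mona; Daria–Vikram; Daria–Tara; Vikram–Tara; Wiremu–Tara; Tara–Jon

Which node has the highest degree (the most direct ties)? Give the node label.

Tara

Degrees — Daria:2, Hiro:2, Iris:1, Jon:1, Mona:2, Pia:1, Simone:2, Tara:11, Tomas:1, Vikram:4, Wiremu:2, Ximena:1.
The maximum is 11, attained only by Tara.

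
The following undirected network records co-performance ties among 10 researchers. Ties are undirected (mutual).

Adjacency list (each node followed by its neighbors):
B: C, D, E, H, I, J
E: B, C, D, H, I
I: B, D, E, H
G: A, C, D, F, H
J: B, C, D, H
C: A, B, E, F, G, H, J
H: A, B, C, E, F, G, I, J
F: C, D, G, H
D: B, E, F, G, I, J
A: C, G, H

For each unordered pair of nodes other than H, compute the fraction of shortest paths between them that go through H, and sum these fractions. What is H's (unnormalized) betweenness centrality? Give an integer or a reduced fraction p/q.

Pairs whose geodesics pass through H — F–A: 1/3; F–E: 1/3; F–J: 1/3; F–I: 1/2; F–B: 1/3; A–E: 1/2; A–J: 1/2; A–I: 1; A–B: 1/2; E–G: 1/3; E–J: 1/4; C–I: 1/3; G–J: 1/3; G–I: 1/2 … (+2 more pairs).
All other pairs contribute 0.
Summing the contributions gives betweenness(H) = 27/4.

27/4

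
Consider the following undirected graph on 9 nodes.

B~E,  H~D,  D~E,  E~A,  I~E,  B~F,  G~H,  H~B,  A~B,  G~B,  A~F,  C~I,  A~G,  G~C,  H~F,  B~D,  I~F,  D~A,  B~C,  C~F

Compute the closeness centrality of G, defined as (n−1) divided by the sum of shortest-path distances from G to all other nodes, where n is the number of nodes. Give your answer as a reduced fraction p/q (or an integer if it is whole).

2/3

Distances from G: A:1, B:1, C:1, D:2, E:2, F:2, H:1, I:2. Sum = 12.
n = 9, so closeness = 8/12 = 2/3.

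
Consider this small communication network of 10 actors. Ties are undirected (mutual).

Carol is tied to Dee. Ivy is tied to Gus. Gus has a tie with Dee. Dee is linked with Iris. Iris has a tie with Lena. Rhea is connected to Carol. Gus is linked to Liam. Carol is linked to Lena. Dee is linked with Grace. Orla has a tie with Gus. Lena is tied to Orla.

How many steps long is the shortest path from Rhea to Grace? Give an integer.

One shortest route is Rhea – Carol – Dee – Grace, which uses 3 edges, and at distance 2 from Rhea we only reach {Dee, Lena}, which does not include Grace. So d(Rhea,Grace) = 3.

3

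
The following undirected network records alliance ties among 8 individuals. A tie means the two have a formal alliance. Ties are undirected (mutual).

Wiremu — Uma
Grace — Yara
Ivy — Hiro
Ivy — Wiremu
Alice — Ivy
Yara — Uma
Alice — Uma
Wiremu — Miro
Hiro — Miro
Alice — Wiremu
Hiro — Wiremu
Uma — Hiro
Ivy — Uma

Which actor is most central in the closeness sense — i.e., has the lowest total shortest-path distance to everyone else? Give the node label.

Farness (sum of distances to all others) for each node — Alice:12, Grace:19, Hiro:11, Ivy:11, Miro:15, Uma:9, Wiremu:10, Yara:13.
The smallest farness is 9, for Uma, so Uma has the highest closeness.

Uma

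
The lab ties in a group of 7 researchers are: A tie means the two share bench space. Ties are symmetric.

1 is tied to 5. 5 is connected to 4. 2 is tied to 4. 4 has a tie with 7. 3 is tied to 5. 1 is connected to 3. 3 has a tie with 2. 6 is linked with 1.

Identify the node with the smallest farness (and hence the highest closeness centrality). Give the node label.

5

Farness (sum of distances to all others) for each node — 1:10, 2:11, 3:10, 4:10, 5:9, 6:15, 7:15.
The smallest farness is 9, for 5, so 5 has the highest closeness.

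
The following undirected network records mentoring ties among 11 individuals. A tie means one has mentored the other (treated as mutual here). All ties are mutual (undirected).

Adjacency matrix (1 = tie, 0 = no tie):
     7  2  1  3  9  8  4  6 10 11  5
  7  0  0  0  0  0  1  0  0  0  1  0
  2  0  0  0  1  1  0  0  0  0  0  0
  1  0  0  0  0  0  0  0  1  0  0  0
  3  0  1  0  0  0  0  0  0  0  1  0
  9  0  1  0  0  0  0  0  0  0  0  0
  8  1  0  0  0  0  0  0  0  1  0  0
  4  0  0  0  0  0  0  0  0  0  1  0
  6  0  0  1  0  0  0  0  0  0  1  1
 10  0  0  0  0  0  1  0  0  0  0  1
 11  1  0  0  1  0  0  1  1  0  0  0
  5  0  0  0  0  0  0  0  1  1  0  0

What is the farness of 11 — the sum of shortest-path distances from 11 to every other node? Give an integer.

Distances from 11: 1:2, 2:2, 3:1, 4:1, 5:2, 6:1, 7:1, 8:2, 9:3, 10:3.
Sum = 2 + 2 + 1 + 1 + 2 + 1 + 1 + 2 + 3 + 3 = 18.

18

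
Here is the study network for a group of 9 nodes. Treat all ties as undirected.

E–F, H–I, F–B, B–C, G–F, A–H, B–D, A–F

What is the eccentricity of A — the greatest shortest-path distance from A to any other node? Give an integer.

3

Distances from A: B:2, C:3, D:3, E:2, F:1, G:2, H:1, I:2.
The largest is 3 (to C and D), so the eccentricity of A is 3.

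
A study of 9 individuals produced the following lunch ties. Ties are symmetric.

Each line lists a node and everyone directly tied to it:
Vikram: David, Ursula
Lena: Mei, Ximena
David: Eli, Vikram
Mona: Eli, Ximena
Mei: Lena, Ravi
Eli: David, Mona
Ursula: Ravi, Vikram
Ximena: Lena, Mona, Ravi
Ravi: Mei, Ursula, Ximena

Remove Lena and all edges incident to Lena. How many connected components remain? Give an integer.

1

Lena's neighbors (Mei and Ximena) remain reachable from one another through other ties, so the rest of the network stays in one piece.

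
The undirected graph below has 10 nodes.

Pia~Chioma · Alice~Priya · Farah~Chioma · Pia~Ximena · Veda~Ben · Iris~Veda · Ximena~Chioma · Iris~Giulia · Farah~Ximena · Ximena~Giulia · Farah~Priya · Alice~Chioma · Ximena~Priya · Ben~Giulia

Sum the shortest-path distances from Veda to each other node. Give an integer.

Distances from Veda: Alice:5, Ben:1, Chioma:4, Farah:4, Giulia:2, Iris:1, Pia:4, Priya:4, Ximena:3.
Sum = 5 + 1 + 4 + 4 + 2 + 1 + 4 + 4 + 3 = 28.

28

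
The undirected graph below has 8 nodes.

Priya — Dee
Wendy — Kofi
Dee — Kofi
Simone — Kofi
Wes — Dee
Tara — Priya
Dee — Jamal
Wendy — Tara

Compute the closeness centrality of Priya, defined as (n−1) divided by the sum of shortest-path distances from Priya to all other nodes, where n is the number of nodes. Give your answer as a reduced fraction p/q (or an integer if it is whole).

7/13

Distances from Priya: Dee:1, Jamal:2, Kofi:2, Simone:3, Tara:1, Wendy:2, Wes:2. Sum = 13.
n = 8, so closeness = 7/13.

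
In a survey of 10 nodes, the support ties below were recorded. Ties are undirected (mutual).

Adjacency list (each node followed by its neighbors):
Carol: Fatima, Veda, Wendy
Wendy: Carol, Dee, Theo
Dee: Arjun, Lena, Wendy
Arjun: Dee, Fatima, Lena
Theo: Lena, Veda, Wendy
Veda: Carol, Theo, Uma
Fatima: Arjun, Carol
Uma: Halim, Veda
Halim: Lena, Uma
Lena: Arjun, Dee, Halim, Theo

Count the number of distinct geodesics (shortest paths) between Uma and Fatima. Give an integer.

1

The shortest distance is 3, and the only length-3 path is Uma–Veda–Carol–Fatima. So there is exactly 1 shortest path.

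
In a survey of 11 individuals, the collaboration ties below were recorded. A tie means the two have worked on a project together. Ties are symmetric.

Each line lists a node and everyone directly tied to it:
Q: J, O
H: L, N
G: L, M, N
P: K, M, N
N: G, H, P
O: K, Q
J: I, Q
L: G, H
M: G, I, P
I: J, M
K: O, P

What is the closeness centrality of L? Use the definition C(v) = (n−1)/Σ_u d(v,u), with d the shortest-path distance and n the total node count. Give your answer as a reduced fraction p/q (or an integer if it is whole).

1/3

Distances from L: G:1, H:1, I:3, J:4, K:4, M:2, N:2, O:5, P:3, Q:5. Sum = 30.
n = 11, so closeness = 10/30 = 1/3.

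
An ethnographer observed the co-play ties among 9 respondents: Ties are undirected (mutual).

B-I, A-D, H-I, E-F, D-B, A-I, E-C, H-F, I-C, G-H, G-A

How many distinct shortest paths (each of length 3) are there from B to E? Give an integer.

The shortest distance is 3, and the only length-3 path is B–I–C–E. So there is exactly 1 shortest path.

1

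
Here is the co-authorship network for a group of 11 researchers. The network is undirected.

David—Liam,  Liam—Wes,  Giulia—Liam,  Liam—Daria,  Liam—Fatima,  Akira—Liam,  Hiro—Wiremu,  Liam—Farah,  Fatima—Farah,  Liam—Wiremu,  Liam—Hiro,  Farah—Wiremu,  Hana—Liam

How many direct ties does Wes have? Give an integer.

Wes is directly tied to Liam. That is 1 neighbor, so the degree of Wes is 1.

1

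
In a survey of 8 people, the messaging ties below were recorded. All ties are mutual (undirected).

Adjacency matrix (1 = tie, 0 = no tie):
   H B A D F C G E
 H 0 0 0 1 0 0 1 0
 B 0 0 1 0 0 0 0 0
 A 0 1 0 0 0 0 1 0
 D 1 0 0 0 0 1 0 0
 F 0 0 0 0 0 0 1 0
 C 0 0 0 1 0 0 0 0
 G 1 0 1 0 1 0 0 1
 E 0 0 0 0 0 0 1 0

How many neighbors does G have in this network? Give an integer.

4

G is directly tied to A, E, F, and H. That is 4 neighbors, so the degree of G is 4.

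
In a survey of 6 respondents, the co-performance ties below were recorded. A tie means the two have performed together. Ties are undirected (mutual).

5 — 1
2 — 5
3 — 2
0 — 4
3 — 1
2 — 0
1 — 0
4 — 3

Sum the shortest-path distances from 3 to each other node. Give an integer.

Distances from 3: 0:2, 1:1, 2:1, 4:1, 5:2.
Sum = 2 + 1 + 1 + 1 + 2 = 7.

7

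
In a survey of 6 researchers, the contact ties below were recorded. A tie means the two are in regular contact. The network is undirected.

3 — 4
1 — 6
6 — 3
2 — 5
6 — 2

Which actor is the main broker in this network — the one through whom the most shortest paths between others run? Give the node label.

6

Unnormalized betweenness of each node: 1:0, 2:4, 3:4, 4:0, 5:0, 6:8.
6 has the largest value, 8, making it the main broker — the node through which the most shortest paths run.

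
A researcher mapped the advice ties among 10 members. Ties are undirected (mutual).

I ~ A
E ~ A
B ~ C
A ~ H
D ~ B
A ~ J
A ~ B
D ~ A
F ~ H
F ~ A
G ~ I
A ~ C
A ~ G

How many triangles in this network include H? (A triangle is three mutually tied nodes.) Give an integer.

1

H's neighbors: A and F.
Neighbor pairs that are themselves tied: H–A–F. Each forms one triangle with H, for 1 in total.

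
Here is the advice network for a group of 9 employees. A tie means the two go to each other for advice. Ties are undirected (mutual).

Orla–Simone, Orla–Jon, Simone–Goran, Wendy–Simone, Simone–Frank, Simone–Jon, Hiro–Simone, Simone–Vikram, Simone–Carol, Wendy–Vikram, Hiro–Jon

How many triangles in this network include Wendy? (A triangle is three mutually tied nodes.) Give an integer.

1

Wendy's neighbors: Simone and Vikram.
Neighbor pairs that are themselves tied: Wendy–Simone–Vikram. Each forms one triangle with Wendy, for 1 in total.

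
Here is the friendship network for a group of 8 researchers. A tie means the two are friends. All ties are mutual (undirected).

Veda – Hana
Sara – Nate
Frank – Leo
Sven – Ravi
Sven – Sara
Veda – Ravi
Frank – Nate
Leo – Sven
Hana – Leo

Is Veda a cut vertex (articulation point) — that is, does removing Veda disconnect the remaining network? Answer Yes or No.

Even without Veda, every remaining node can still reach every other (the residual graph is connected), so Veda is not a cut vertex.

No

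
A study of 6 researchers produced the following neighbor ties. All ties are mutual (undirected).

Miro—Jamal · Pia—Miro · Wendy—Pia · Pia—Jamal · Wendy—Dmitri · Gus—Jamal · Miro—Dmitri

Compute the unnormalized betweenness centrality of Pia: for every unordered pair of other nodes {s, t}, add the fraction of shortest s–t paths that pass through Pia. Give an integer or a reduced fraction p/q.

5/2

Pairs whose geodesics pass through Pia — Wendy–Miro: 1/2; Wendy–Jamal: 1; Wendy–Gus: 1.
All other pairs contribute 0.
Summing the contributions gives betweenness(Pia) = 5/2.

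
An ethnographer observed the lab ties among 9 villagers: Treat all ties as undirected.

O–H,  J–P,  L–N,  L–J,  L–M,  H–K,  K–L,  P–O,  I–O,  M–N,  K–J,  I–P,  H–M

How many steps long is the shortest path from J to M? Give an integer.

One shortest route is J – L – M, which uses 2 edges, and J and M are not directly tied, so nothing shorter exists. So d(J,M) = 2.

2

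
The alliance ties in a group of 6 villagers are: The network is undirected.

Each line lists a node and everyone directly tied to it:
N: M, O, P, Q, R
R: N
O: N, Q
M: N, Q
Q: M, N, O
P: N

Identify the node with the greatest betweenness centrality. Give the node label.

N

Unnormalized betweenness of each node: M:0, N:15/2, O:0, P:0, Q:1/2, R:0.
N has the largest value, 15/2, making it the main broker — the node through which the most shortest paths run.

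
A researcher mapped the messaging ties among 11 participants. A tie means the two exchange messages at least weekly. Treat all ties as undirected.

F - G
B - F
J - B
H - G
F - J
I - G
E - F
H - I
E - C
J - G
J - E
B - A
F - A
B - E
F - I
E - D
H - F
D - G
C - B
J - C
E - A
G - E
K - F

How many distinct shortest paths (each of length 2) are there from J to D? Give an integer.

2

The shortest distance is 2. The length-2 paths are: J–E–D; J–G–D.
That gives 2 distinct shortest paths.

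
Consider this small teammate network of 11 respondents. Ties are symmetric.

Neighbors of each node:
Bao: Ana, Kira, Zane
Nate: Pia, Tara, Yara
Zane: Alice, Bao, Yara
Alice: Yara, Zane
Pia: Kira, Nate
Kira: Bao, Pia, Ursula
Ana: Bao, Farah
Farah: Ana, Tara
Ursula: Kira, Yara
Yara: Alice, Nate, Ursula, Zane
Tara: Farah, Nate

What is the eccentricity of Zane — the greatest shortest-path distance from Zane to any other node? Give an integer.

3

Distances from Zane: Alice:1, Ana:2, Bao:1, Farah:3, Kira:2, Nate:2, Pia:3, Tara:3, Ursula:2, Yara:1.
The largest is 3 (to Pia, Tara, and Farah), so the eccentricity of Zane is 3.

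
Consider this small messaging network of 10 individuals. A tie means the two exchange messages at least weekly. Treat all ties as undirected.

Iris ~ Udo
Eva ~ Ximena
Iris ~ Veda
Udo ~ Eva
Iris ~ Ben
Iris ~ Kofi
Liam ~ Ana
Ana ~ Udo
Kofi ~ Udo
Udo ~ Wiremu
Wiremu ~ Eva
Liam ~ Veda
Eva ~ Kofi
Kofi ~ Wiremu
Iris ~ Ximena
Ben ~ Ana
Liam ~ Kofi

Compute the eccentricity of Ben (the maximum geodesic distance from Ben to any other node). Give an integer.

3

Distances from Ben: Ana:1, Eva:3, Iris:1, Kofi:2, Liam:2, Udo:2, Veda:2, Wiremu:3, Ximena:2.
The largest is 3 (to Eva and Wiremu), so the eccentricity of Ben is 3.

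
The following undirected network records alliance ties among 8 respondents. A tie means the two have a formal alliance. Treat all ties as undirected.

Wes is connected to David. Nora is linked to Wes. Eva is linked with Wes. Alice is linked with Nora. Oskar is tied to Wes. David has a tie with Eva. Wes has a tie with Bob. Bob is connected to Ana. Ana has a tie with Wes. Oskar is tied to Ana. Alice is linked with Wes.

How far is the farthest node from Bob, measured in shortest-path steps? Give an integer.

2

Distances from Bob: Alice:2, Ana:1, David:2, Eva:2, Nora:2, Oskar:2, Wes:1.
The largest is 2 (to Oskar, Eva, Nora, Alice, and David), so the eccentricity of Bob is 2.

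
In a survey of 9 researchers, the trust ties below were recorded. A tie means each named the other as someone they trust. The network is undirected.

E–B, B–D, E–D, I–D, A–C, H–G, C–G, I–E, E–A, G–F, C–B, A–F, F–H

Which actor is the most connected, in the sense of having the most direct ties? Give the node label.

E

Degrees — A:3, B:3, C:3, D:3, E:4, F:3, G:3, H:2, I:2.
The maximum is 4, attained only by E.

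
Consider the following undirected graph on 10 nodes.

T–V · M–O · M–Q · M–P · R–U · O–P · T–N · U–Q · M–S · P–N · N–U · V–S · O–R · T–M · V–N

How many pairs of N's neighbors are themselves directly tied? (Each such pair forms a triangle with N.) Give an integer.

1

N's neighbors: P, T, U, and V.
Neighbor pairs that are themselves tied: N–T–V. Each forms one triangle with N, for 1 in total.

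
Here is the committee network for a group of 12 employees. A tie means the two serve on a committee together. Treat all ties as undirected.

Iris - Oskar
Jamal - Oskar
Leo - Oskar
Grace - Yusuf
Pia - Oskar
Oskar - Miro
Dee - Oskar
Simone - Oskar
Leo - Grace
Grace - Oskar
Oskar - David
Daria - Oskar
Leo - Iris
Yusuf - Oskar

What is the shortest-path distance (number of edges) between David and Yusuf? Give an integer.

2

One shortest route is David – Oskar – Yusuf, which uses 2 edges, and David and Yusuf are not directly tied, so nothing shorter exists. So d(David,Yusuf) = 2.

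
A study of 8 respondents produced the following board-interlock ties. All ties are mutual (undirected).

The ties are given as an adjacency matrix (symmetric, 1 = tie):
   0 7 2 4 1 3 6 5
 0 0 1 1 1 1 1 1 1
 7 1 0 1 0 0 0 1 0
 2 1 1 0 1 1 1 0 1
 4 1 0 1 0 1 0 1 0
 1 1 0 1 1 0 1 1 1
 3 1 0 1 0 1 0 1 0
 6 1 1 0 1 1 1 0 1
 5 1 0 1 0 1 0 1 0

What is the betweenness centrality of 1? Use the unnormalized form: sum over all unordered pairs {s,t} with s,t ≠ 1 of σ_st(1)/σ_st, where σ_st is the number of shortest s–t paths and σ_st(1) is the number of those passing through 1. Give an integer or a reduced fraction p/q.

11/12

Pairs whose geodesics pass through 1 — 2–6: 1/6; 4–3: 1/4; 4–5: 1/4; 3–5: 1/4.
All other pairs contribute 0.
Summing the contributions gives betweenness(1) = 11/12.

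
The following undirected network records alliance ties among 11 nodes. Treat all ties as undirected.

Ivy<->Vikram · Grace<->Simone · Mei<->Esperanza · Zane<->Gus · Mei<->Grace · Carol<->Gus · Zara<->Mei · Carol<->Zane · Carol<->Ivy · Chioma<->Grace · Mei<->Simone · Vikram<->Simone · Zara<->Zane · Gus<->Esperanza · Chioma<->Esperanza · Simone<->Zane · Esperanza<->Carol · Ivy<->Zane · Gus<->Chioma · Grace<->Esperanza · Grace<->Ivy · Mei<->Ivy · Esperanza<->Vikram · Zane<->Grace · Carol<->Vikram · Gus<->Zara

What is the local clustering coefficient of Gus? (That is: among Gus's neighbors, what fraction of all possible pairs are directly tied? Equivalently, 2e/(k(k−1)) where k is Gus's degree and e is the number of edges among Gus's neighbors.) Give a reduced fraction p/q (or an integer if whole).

2/5

Gus's neighbors: Carol, Chioma, Esperanza, Zane, and Zara (k = 5).
Possible neighbor pairs: C(5,2) = 10. Edges among them: Carol–Esperanza, Carol–Zane, Chioma–Esperanza, Zane–Zara → e = 4.
Clustering(Gus) = 4/10 = 2/5.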